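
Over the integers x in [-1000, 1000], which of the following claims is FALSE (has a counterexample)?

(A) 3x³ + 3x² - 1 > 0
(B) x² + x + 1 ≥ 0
(A) x = 0: LHS = 3·0³ + 3·0² - 1 = -1; -1 > 0 — FAILS

(B) Over all integers in [-1000, 1000], LHS − RHS is smallest at x = 0, where it equals 1:
x = 0: LHS = 0² + 0 + 1 = 1; 1 ≥ 0 — holds
At the ends of the range:
x = -1000: LHS = (-1000)² + (-1000) + 1 = 999001; 999001 ≥ 0 — holds
x = 1000: LHS = 1000² + 1000 + 1 = 1001001; 1001001 ≥ 0 — holds
Hence LHS − RHS is never negative, i.e. LHS ≥ RHS throughout, so the relation holds for every integer in [-1000, 1000].

Only (A) has a counterexample.

Answer: A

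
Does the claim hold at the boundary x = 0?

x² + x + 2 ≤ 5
x = 0: LHS = 0² + 0 + 2 = 2; 2 ≤ 5 — holds

The relation is satisfied at x = 0.

Answer: Yes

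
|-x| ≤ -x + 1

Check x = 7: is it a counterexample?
Substitute x = 7 into the relation:
x = 7: LHS = |-7| = 7, RHS = -7 + 1 = -6; 7 ≤ -6 — FAILS

Since the claim fails at x = 7, this value is a counterexample.

Answer: Yes, x = 7 is a counterexample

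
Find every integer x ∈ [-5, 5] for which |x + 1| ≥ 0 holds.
An absolute value is never negative, so the left side is ≥ 0 for every x, while the right side is 0. Tightest case in [-5, 5] is x = -1:
x = -1: LHS = |(-1) + 1| = |0| = 0; 0 ≥ 0 — holds
Hence LHS − RHS is never negative, i.e. LHS ≥ RHS throughout, so the relation holds for every integer in [-5, 5].

Answer: All integers in [-5, 5]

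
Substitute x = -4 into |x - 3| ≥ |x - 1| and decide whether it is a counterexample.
Substitute x = -4 into the relation:
x = -4: LHS = |(-4) - 3| = |-7| = 7, RHS = |(-4) - 1| = |-5| = 5; 7 ≥ 5 — holds

The claim holds here, so x = -4 is not a counterexample. (A counterexample exists elsewhere, e.g. x = 3.)

Answer: No, x = -4 is not a counterexample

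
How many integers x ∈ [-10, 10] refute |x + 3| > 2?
Counterexamples in [-10, 10]: {-5, -4, -3, -2, -1}.

Counting them gives 5 values.

Answer: 5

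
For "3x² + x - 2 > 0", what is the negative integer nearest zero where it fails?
Testing negative integers from -1 downward:
x = -1: LHS = 3·(-1)² + (-1) - 2 = 0; 0 > 0 — FAILS  ← closest negative counterexample to 0

Answer: x = -1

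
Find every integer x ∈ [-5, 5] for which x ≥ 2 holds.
Holds for: {2, 3, 4, 5}
Fails for: {-5, -4, -3, -2, -1, 0, 1}

Answer: {2, 3, 4, 5}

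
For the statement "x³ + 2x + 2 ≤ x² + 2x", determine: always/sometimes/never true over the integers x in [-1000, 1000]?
Holds at x = -1: LHS = (-1)³ + 2·(-1) + 2 = -1, RHS = (-1)² + 2·(-1) = -1; -1 ≤ -1 — holds
Fails at x = 0: LHS = 0³ + 2·0 + 2 = 2, RHS = 0² + 2·0 = 0; 2 ≤ 0 — FAILS
It is satisfied by some integers in the range but not all.

Answer: Sometimes true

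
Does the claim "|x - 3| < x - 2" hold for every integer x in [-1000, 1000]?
The claim fails at x = 0:
x = 0: LHS = |0 - 3| = |-3| = 3, RHS = 0 - 2 = -2; 3 < -2 — FAILS

Because a single integer refutes it, the statement is false.

Answer: False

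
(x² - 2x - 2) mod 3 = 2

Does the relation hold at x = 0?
x = 0: LHS = (0² - 2·0 - 2) mod 3 = (-2) mod 3 = 1; 1 = 2 — FAILS

The relation fails at x = 0, so x = 0 is a counterexample.

Answer: No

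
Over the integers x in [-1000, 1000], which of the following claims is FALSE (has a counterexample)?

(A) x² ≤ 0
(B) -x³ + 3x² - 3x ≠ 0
(A) x = 1: LHS = 1² = 1; 1 ≤ 0 — FAILS
(B) x = 0: LHS = -0³ + 3·0² - 3·0 = 0; 0 ≠ 0 — FAILS

Answer: Both A and B are false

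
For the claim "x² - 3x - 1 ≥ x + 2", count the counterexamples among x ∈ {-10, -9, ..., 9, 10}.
Counterexamples in [-10, 10]: {0, 1, 2, 3, 4}.

Counting them gives 5 values.

Answer: 5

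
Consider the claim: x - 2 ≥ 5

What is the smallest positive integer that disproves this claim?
Testing positive integers:
x = 1: LHS = 1 - 2 = -1; -1 ≥ 5 — FAILS  ← smallest positive counterexample

Answer: x = 1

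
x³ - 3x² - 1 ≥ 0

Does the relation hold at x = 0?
x = 0: LHS = 0³ - 3·0² - 1 = -1; -1 ≥ 0 — FAILS

The relation fails at x = 0, so x = 0 is a counterexample.

Answer: No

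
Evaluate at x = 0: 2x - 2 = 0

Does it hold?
x = 0: LHS = 2·0 - 2 = -2; -2 = 0 — FAILS

The relation fails at x = 0, so x = 0 is a counterexample.

Answer: No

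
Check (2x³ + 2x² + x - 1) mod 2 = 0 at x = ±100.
x = 100: LHS = (2·100³ + 2·100² + 100 - 1) mod 2 = 2020099 mod 2 = 1; 1 = 0 — FAILS
x = -100: LHS = (2·(-100)³ + 2·(-100)² + (-100) - 1) mod 2 = (-1980101) mod 2 = 1; 1 = 0 — FAILS

Answer: No, fails for both x = 100 and x = -100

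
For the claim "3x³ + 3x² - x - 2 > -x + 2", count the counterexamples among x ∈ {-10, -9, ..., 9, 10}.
Counterexamples in [-10, 10]: {-10, -9, -8, -7, -6, -5, -4, -3, -2, -1, 0}.

Counting them gives 11 values.

Answer: 11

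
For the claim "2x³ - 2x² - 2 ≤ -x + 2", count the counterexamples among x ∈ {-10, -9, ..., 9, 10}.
Counterexamples in [-10, 10]: {2, 3, 4, 5, 6, 7, 8, 9, 10}.

Counting them gives 9 values.

Answer: 9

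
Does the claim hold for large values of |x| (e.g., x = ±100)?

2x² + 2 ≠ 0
x = 100: LHS = 2·100² + 2 = 20002; 20002 ≠ 0 — holds
x = -100: LHS = 2·(-100)² + 2 = 20002; 20002 ≠ 0 — holds

Answer: Yes, holds for both x = 100 and x = -100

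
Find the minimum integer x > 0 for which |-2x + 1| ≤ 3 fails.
Testing positive integers:
x = 1: LHS = |-2·1 + 1| = |-1| = 1; 1 ≤ 3 — holds
x = 2: LHS = |-2·2 + 1| = |-3| = 3; 3 ≤ 3 — holds
x = 3: LHS = |-2·3 + 1| = |-5| = 5; 5 ≤ 3 — FAILS  ← smallest positive counterexample

Answer: x = 3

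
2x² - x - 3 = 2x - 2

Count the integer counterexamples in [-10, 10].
Counterexamples in [-10, 10]: {-10, -9, -8, -7, -6, -5, -4, -3, -2, -1, 0, 1, 2, 3, 4, 5, 6, 7, 8, 9, 10}.

Counting them gives 21 values.

Answer: 21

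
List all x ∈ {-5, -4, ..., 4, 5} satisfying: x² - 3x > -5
Over all integers in [-5, 5], LHS − RHS is smallest at x = 1, where it equals 3:
x = 1: LHS = 1² - 3·1 = -2; -2 > -5 — holds
At the ends of the range:
x = -5: LHS = (-5)² - 3·(-5) = 40; 40 > -5 — holds
x = 5: LHS = 5² - 3·5 = 10; 10 > -5 — holds
Hence LHS − RHS is never zero or negative, i.e. LHS > RHS throughout, so the relation holds for every integer in [-5, 5].

Answer: All integers in [-5, 5]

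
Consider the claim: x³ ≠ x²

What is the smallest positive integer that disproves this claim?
Testing positive integers:
x = 1: LHS = 1³ = 1, RHS = 1² = 1; 1 ≠ 1 — FAILS  ← smallest positive counterexample

Answer: x = 1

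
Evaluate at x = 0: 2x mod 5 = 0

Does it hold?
x = 0: LHS = (2·0) mod 5 = 0 mod 5 = 0; 0 = 0 — holds

The relation is satisfied at x = 0.

Answer: Yes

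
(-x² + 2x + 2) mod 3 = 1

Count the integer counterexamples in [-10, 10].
Counterexamples in [-10, 10]: {-10, -9, -8, -7, -6, -5, -4, -3, -2, -1, 0, 1, 2, 3, 4, 5, 6, 7, 8, 9, 10}.

Counting them gives 21 values.

Answer: 21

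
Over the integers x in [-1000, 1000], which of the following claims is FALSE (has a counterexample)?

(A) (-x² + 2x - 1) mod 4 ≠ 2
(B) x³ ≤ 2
(A) For a polynomial with integer coefficients, its value mod 4 depends only on x mod 4, so it suffices to check one representative of each residue class, x = 0, 1, 2, 3:
x = 0: LHS = (-0² + 2·0 - 1) mod 4 = (-1) mod 4 = 3; 3 ≠ 2 — holds
x = 1: LHS = (-1² + 2·1 - 1) mod 4 = 0 mod 4 = 0; 0 ≠ 2 — holds
x = 2: LHS = (-2² + 2·2 - 1) mod 4 = (-1) mod 4 = 3; 3 ≠ 2 — holds
x = 3: LHS = (-3² + 2·3 - 1) mod 4 = (-4) mod 4 = 0; 0 ≠ 2 — holds
The relation holds in every residue class, so the relation holds for every integer in [-1000, 1000].

(B) x = 2: LHS = 2³ = 8; 8 ≤ 2 — FAILS

Only (B) has a counterexample.

Answer: B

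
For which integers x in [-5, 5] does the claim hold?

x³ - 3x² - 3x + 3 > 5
Holds for: {4, 5}
Fails for: {-5, -4, -3, -2, -1, 0, 1, 2, 3}

Answer: {4, 5}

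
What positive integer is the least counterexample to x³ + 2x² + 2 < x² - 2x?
Testing positive integers:
x = 1: LHS = 1³ + 2·1² + 2 = 5, RHS = 1² - 2·1 = -1; 5 < -1 — FAILS  ← smallest positive counterexample

Answer: x = 1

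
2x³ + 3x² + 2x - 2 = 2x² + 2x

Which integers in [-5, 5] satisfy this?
Track d = LHS − RHS over the integers in [-5, 5]. Equality would need d = 0, but d changes sign only between consecutive integers, jumping over 0:
x = 0: LHS = 2·0³ + 3·0² + 2·0 - 2 = -2, RHS = 2·0² + 2·0 = 0; -2 = 0 — FAILS  (d = -2)
x = 1: LHS = 2·1³ + 3·1² + 2·1 - 2 = 5, RHS = 2·1² + 2·1 = 4; 5 = 4 — FAILS  (d = 1)
Away from these crossings d keeps a constant sign, and checking every integer in [-5, 5] confirms d ≠ 0 throughout. Hence the two sides are never equal, so the claimed relation (=) fails for every integer in [-5, 5].

Answer: None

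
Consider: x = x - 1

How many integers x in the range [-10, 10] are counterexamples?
Counterexamples in [-10, 10]: {-10, -9, -8, -7, -6, -5, -4, -3, -2, -1, 0, 1, 2, 3, 4, 5, 6, 7, 8, 9, 10}.

Counting them gives 21 values.

Answer: 21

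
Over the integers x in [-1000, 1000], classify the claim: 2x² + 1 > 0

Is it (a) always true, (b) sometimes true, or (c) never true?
Over all integers in [-1000, 1000], LHS − RHS is smallest at x = 0, where it equals 1:
x = 0: LHS = 2·0² + 1 = 1; 1 > 0 — holds
At the ends of the range:
x = -1000: LHS = 2·(-1000)² + 1 = 2000001; 2000001 > 0 — holds
x = 1000: LHS = 2·1000² + 1 = 2000001; 2000001 > 0 — holds
Hence LHS − RHS is never zero or negative, i.e. LHS > RHS throughout, so the relation holds for every integer in [-1000, 1000].

No counterexample exists.

Answer: Always true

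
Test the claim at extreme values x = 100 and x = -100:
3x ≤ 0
x = 100: LHS = 3·100 = 300; 300 ≤ 0 — FAILS
x = -100: LHS = 3·(-100) = -300; -300 ≤ 0 — holds

Answer: Partially: fails for x = 100, holds for x = -100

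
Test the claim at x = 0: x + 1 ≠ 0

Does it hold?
x = 0: LHS = 0 + 1 = 1; 1 ≠ 0 — holds

The relation is satisfied at x = 0.

Answer: Yes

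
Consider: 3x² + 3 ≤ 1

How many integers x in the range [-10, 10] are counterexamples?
Counterexamples in [-10, 10]: {-10, -9, -8, -7, -6, -5, -4, -3, -2, -1, 0, 1, 2, 3, 4, 5, 6, 7, 8, 9, 10}.

Counting them gives 21 values.

Answer: 21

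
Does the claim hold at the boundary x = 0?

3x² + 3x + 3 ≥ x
x = 0: LHS = 3·0² + 3·0 + 3 = 3; 3 ≥ 0 — holds

The relation is satisfied at x = 0.

Answer: Yes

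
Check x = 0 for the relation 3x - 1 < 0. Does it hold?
x = 0: LHS = 3·0 - 1 = -1; -1 < 0 — holds

The relation is satisfied at x = 0.

Answer: Yes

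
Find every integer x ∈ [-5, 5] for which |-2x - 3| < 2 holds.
Holds for: {-2, -1}
Fails for: {-5, -4, -3, 0, 1, 2, 3, 4, 5}

Answer: {-2, -1}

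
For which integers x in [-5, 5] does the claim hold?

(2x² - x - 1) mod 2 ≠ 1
Holds for: {-5, -3, -1, 1, 3, 5}
Fails for: {-4, -2, 0, 2, 4}

Answer: {-5, -3, -1, 1, 3, 5}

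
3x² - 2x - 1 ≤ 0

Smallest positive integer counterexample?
Testing positive integers:
x = 1: LHS = 3·1² - 2·1 - 1 = 0; 0 ≤ 0 — holds
x = 2: LHS = 3·2² - 2·2 - 1 = 7; 7 ≤ 0 — FAILS  ← smallest positive counterexample

Answer: x = 2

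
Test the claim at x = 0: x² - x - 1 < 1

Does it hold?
x = 0: LHS = 0² - 0 - 1 = -1; -1 < 1 — holds

The relation is satisfied at x = 0.

Answer: Yes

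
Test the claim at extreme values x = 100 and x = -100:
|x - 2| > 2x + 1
x = 100: LHS = |100 - 2| = |98| = 98, RHS = 2·100 + 1 = 201; 98 > 201 — FAILS
x = -100: LHS = |(-100) - 2| = |-102| = 102, RHS = 2·(-100) + 1 = -199; 102 > -199 — holds

Answer: Partially: fails for x = 100, holds for x = -100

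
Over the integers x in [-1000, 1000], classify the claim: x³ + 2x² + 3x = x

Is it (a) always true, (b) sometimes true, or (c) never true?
Holds at x = 0: LHS = 0³ + 2·0² + 3·0 = 0; 0 = 0 — holds
Fails at x = 1: LHS = 1³ + 2·1² + 3·1 = 6; 6 = 1 — FAILS
It is satisfied by some integers in the range but not all.

Answer: Sometimes true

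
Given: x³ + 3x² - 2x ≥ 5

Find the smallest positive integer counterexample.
Testing positive integers:
x = 1: LHS = 1³ + 3·1² - 2·1 = 2; 2 ≥ 5 — FAILS  ← smallest positive counterexample

Answer: x = 1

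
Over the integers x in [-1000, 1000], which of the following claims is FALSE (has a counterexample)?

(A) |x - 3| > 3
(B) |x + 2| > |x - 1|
(A) x = 0: LHS = |0 - 3| = |-3| = 3; 3 > 3 — FAILS
(B) x = -1: LHS = |(-1) + 2| = |1| = 1, RHS = |(-1) - 1| = |-2| = 2; 1 > 2 — FAILS

Answer: Both A and B are false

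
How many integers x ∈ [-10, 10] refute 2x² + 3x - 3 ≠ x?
Track d = LHS − RHS over the integers in [-10, 10]. Equality would need d = 0, but d changes sign only between consecutive integers, jumping over 0:
x = -2: LHS = 2·(-2)² + 3·(-2) - 3 = -1; -1 ≠ -2 — holds  (d = 1)
x = -1: LHS = 2·(-1)² + 3·(-1) - 3 = -4; -4 ≠ -1 — holds  (d = -3)
x = 0: LHS = 2·0² + 3·0 - 3 = -3; -3 ≠ 0 — holds  (d = -3)
x = 1: LHS = 2·1² + 3·1 - 3 = 2; 2 ≠ 1 — holds  (d = 1)
Away from these crossings d keeps a constant sign, and checking every integer in [-10, 10] confirms d ≠ 0 throughout. Hence the two sides are never equal, so the relation holds for every integer in [-10, 10].

No counterexample appears in that range.

Answer: 0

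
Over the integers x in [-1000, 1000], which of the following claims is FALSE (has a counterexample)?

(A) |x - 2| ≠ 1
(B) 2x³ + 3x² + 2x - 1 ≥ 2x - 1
(A) x = 1: LHS = |1 - 2| = |-1| = 1; 1 ≠ 1 — FAILS
(B) x = -2: LHS = 2·(-2)³ + 3·(-2)² + 2·(-2) - 1 = -9, RHS = 2·(-2) - 1 = -5; -9 ≥ -5 — FAILS

Answer: Both A and B are false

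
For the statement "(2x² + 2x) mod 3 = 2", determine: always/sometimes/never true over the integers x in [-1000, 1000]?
For a polynomial with integer coefficients, its value mod 3 depends only on x mod 3, so it suffices to check one representative of each residue class, x = 0, 1, 2:
x = 0: LHS = (2·0² + 2·0) mod 3 = 0 mod 3 = 0; 0 = 2 — FAILS
x = 1: LHS = (2·1² + 2·1) mod 3 = 4 mod 3 = 1; 1 = 2 — FAILS
x = 2: LHS = (2·2² + 2·2) mod 3 = 12 mod 3 = 0; 0 = 2 — FAILS
The relation fails in every residue class, so the claimed relation (=) fails for every integer in [-1000, 1000].

No integer in the range satisfies it.

Answer: Never true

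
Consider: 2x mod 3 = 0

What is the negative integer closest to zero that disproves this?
Testing negative integers from -1 downward:
x = -1: LHS = (2·(-1)) mod 3 = (-2) mod 3 = 1; 1 = 0 — FAILS  ← closest negative counterexample to 0

Answer: x = -1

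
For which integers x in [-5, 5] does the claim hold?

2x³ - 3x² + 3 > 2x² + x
Holds for: {0, 3, 4, 5}
Fails for: {-5, -4, -3, -2, -1, 1, 2}

Answer: {0, 3, 4, 5}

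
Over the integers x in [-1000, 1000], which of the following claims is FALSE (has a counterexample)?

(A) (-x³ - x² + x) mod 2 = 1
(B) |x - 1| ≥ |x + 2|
(A) x = 0: LHS = (-0³ - 0² + 0) mod 2 = 0 mod 2 = 0; 0 = 1 — FAILS
(B) x = 0: LHS = |0 - 1| = |-1| = 1, RHS = |0 + 2| = |2| = 2; 1 ≥ 2 — FAILS

Answer: Both A and B are false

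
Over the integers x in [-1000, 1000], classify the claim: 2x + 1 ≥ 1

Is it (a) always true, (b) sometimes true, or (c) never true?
Holds at x = 0: LHS = 2·0 + 1 = 1; 1 ≥ 1 — holds
Fails at x = -1: LHS = 2·(-1) + 1 = -1; -1 ≥ 1 — FAILS
It is satisfied by some integers in the range but not all.

Answer: Sometimes true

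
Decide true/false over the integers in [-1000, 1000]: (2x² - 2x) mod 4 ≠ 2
For a polynomial with integer coefficients, its value mod 4 depends only on x mod 4, so it suffices to check one representative of each residue class, x = 0, 1, 2, 3:
x = 0: LHS = (2·0² - 2·0) mod 4 = 0 mod 4 = 0; 0 ≠ 2 — holds
x = 1: LHS = (2·1² - 2·1) mod 4 = 0 mod 4 = 0; 0 ≠ 2 — holds
x = 2: LHS = (2·2² - 2·2) mod 4 = 4 mod 4 = 0; 0 ≠ 2 — holds
x = 3: LHS = (2·3² - 2·3) mod 4 = 12 mod 4 = 0; 0 ≠ 2 — holds
The relation holds in every residue class, so the relation holds for every integer in [-1000, 1000].

No counterexample exists.

Answer: True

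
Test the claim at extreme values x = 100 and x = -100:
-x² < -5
x = 100: LHS = -100² = -10000; -10000 < -5 — holds
x = -100: LHS = -(-100)² = -10000; -10000 < -5 — holds

Answer: Yes, holds for both x = 100 and x = -100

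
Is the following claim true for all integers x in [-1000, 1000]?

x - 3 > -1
The claim fails at x = 0:
x = 0: LHS = 0 - 3 = -3; -3 > -1 — FAILS

Because a single integer refutes it, the statement is false.

Answer: False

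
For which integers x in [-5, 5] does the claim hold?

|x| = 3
Holds for: {-3, 3}
Fails for: {-5, -4, -2, -1, 0, 1, 2, 4, 5}

Answer: {-3, 3}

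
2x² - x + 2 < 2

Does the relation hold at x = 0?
x = 0: LHS = 2·0² - 0 + 2 = 2; 2 < 2 — FAILS

The relation fails at x = 0, so x = 0 is a counterexample.

Answer: No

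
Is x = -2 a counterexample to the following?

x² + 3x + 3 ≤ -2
Substitute x = -2 into the relation:
x = -2: LHS = (-2)² + 3·(-2) + 3 = 1; 1 ≤ -2 — FAILS

Since the claim fails at x = -2, this value is a counterexample.

Answer: Yes, x = -2 is a counterexample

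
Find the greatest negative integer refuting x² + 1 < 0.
Testing negative integers from -1 downward:
x = -1: LHS = (-1)² + 1 = 2; 2 < 0 — FAILS  ← closest negative counterexample to 0

Answer: x = -1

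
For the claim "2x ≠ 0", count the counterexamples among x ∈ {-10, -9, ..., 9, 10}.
Counterexamples in [-10, 10]: {0}.

Counting them gives 1 values.

Answer: 1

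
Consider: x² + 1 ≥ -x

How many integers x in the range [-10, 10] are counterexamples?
Over all integers in [-10, 10], LHS − RHS is smallest at x = 0, where it equals 1:
x = 0: LHS = 0² + 1 = 1, RHS = -0 = 0; 1 ≥ 0 — holds
At the ends of the range:
x = -10: LHS = (-10)² + 1 = 101, RHS = -(-10) = 10; 101 ≥ 10 — holds
x = 10: LHS = 10² + 1 = 101; 101 ≥ -10 — holds
Hence LHS − RHS is never negative, i.e. LHS ≥ RHS throughout, so the relation holds for every integer in [-10, 10].

No counterexample appears in that range.

Answer: 0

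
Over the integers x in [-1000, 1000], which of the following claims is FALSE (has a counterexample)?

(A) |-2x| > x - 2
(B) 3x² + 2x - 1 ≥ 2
(A) Over all integers in [-1000, 1000], LHS − RHS is smallest at x = 0, where it equals 2:
x = 0: LHS = |-2·0| = |0| = 0, RHS = 0 - 2 = -2; 0 > -2 — holds
At the ends of the range:
x = -1000: LHS = |-2·(-1000)| = |2000| = 2000, RHS = (-1000) - 2 = -1002; 2000 > -1002 — holds
x = 1000: LHS = |-2·1000| = |-2000| = 2000, RHS = 1000 - 2 = 998; 2000 > 998 — holds
Hence LHS − RHS is never zero or negative, i.e. LHS > RHS throughout, so the relation holds for every integer in [-1000, 1000].

(B) x = 0: LHS = 3·0² + 2·0 - 1 = -1; -1 ≥ 2 — FAILS

Only (B) has a counterexample.

Answer: B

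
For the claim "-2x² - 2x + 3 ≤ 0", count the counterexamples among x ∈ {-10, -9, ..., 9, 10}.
Counterexamples in [-10, 10]: {-1, 0}.

Counting them gives 2 values.

Answer: 2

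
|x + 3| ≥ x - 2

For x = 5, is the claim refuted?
Substitute x = 5 into the relation:
x = 5: LHS = |5 + 3| = |8| = 8, RHS = 5 - 2 = 3; 8 ≥ 3 — holds

The relation holds at x = 5, so it is not a counterexample.

Answer: No, x = 5 is not a counterexample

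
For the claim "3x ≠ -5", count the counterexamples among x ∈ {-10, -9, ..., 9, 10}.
Track d = LHS − RHS over the integers in [-10, 10]. Equality would need d = 0, but d changes sign only between consecutive integers, jumping over 0:
x = -2: LHS = 3·(-2) = -6; -6 ≠ -5 — holds  (d = -1)
x = -1: LHS = 3·(-1) = -3; -3 ≠ -5 — holds  (d = 2)
Away from these crossings d keeps a constant sign, and checking every integer in [-10, 10] confirms d ≠ 0 throughout. Hence the two sides are never equal, so the relation holds for every integer in [-10, 10].

No counterexample appears in that range.

Answer: 0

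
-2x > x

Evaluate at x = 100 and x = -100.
x = 100: LHS = -2·100 = -200; -200 > 100 — FAILS
x = -100: LHS = -2·(-100) = 200; 200 > -100 — holds

Answer: Partially: fails for x = 100, holds for x = -100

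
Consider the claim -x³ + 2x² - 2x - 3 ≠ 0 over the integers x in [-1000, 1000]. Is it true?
Track d = LHS − RHS over the integers in [-1000, 1000]. Equality would need d = 0, but d changes sign only between consecutive integers, jumping over 0:
x = -1: LHS = -(-1)³ + 2·(-1)² - 2·(-1) - 3 = 2; 2 ≠ 0 — holds  (d = 2)
x = 0: LHS = -0³ + 2·0² - 2·0 - 3 = -3; -3 ≠ 0 — holds  (d = -3)
Away from these crossings d keeps a constant sign, and checking every integer in [-1000, 1000] confirms d ≠ 0 throughout. Hence the two sides are never equal, so the relation holds for every integer in [-1000, 1000].

No counterexample exists.

Answer: True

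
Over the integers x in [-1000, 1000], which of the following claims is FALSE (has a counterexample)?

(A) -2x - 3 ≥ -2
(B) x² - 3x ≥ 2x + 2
(A) x = 0: LHS = -2·0 - 3 = -3; -3 ≥ -2 — FAILS
(B) x = 0: LHS = 0² - 3·0 = 0, RHS = 2·0 + 2 = 2; 0 ≥ 2 — FAILS

Answer: Both A and B are false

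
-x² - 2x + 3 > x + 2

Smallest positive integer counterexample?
Testing positive integers:
x = 1: LHS = -1² - 2·1 + 3 = 0, RHS = 1 + 2 = 3; 0 > 3 — FAILS  ← smallest positive counterexample

Answer: x = 1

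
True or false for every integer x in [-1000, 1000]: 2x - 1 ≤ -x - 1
The claim fails at x = 1:
x = 1: LHS = 2·1 - 1 = 1, RHS = -1 - 1 = -2; 1 ≤ -2 — FAILS

Because a single integer refutes it, the statement is false.

Answer: False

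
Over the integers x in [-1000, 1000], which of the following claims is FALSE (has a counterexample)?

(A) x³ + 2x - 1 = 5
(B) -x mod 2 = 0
(A) x = 0: LHS = 0³ + 2·0 - 1 = -1; -1 = 5 — FAILS
(B) x = 1: LHS = (-1) mod 2 = 1; 1 = 0 — FAILS

Answer: Both A and B are false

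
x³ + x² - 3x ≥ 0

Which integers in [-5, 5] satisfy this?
Holds for: {-2, -1, 0, 2, 3, 4, 5}
Fails for: {-5, -4, -3, 1}

Answer: {-2, -1, 0, 2, 3, 4, 5}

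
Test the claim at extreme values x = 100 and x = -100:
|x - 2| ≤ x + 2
x = 100: LHS = |100 - 2| = |98| = 98, RHS = 100 + 2 = 102; 98 ≤ 102 — holds
x = -100: LHS = |(-100) - 2| = |-102| = 102, RHS = (-100) + 2 = -98; 102 ≤ -98 — FAILS

Answer: Partially: holds for x = 100, fails for x = -100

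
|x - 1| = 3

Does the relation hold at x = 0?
x = 0: LHS = |0 - 1| = |-1| = 1; 1 = 3 — FAILS

The relation fails at x = 0, so x = 0 is a counterexample.

Answer: No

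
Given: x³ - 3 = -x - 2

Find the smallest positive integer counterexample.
Testing positive integers:
x = 1: LHS = 1³ - 3 = -2, RHS = -1 - 2 = -3; -2 = -3 — FAILS  ← smallest positive counterexample

Answer: x = 1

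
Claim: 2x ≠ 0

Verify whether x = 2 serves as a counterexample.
Substitute x = 2 into the relation:
x = 2: LHS = 2·2 = 4; 4 ≠ 0 — holds

The claim holds here, so x = 2 is not a counterexample. (A counterexample exists elsewhere, e.g. x = 0.)

Answer: No, x = 2 is not a counterexample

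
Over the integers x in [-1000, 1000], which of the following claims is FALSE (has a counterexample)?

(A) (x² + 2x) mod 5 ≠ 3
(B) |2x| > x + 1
(A) x = 1: LHS = (1² + 2·1) mod 5 = 3 mod 5 = 3; 3 ≠ 3 — FAILS
(B) x = 0: LHS = |2·0| = |0| = 0, RHS = 0 + 1 = 1; 0 > 1 — FAILS

Answer: Both A and B are false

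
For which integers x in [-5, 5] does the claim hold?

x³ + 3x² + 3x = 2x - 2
Track d = LHS − RHS over the integers in [-5, 5]. Equality would need d = 0, but d changes sign only between consecutive integers, jumping over 0:
x = -3: LHS = (-3)³ + 3·(-3)² + 3·(-3) = -9, RHS = 2·(-3) - 2 = -8; -9 = -8 — FAILS  (d = -1)
x = -2: LHS = (-2)³ + 3·(-2)² + 3·(-2) = -2, RHS = 2·(-2) - 2 = -6; -2 = -6 — FAILS  (d = 4)
Away from these crossings d keeps a constant sign, and checking every integer in [-5, 5] confirms d ≠ 0 throughout. Hence the two sides are never equal, so the claimed relation (=) fails for every integer in [-5, 5].

Answer: None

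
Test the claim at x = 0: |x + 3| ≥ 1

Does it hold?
x = 0: LHS = |0 + 3| = |3| = 3; 3 ≥ 1 — holds

The relation is satisfied at x = 0.

Answer: Yes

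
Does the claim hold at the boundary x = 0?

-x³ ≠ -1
x = 0: LHS = -0³ = 0; 0 ≠ -1 — holds

The relation is satisfied at x = 0.

Answer: Yes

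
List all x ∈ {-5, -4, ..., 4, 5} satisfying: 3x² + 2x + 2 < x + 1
Over all integers in [-5, 5], LHS − RHS is smallest at x = 0, where it equals 1:
x = 0: LHS = 3·0² + 2·0 + 2 = 2, RHS = 0 + 1 = 1; 2 < 1 — FAILS
At the ends of the range:
x = -5: LHS = 3·(-5)² + 2·(-5) + 2 = 67, RHS = (-5) + 1 = -4; 67 < -4 — FAILS
x = 5: LHS = 3·5² + 2·5 + 2 = 87, RHS = 5 + 1 = 6; 87 < 6 — FAILS
Hence LHS − RHS is never negative, i.e. LHS ≥ RHS throughout, so the claimed relation (<) fails for every integer in [-5, 5].

Answer: None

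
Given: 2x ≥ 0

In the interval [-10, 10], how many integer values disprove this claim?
Counterexamples in [-10, 10]: {-10, -9, -8, -7, -6, -5, -4, -3, -2, -1}.

Counting them gives 10 values.

Answer: 10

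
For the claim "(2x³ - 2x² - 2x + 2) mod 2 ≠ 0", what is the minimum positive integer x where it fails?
Testing positive integers:
x = 1: LHS = (2·1³ - 2·1² - 2·1 + 2) mod 2 = 0 mod 2 = 0; 0 ≠ 0 — FAILS  ← smallest positive counterexample

Answer: x = 1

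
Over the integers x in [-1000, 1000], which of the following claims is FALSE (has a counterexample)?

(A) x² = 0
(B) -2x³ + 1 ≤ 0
(A) x = 1: LHS = 1² = 1; 1 = 0 — FAILS
(B) x = 0: LHS = -2·0³ + 1 = 1; 1 ≤ 0 — FAILS

Answer: Both A and B are false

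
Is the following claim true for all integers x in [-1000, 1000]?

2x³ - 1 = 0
The claim fails at x = 0:
x = 0: LHS = 2·0³ - 1 = -1; -1 = 0 — FAILS

Because a single integer refutes it, the statement is false.

Answer: False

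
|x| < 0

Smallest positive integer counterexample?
Testing positive integers:
x = 1: LHS = |1| = 1; 1 < 0 — FAILS  ← smallest positive counterexample

Answer: x = 1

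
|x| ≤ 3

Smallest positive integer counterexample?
Testing positive integers:
x = 1: LHS = |1| = 1; 1 ≤ 3 — holds
x = 2: LHS = |2| = 2; 2 ≤ 3 — holds
x = 3: LHS = |3| = 3; 3 ≤ 3 — holds
x = 4: LHS = |4| = 4; 4 ≤ 3 — FAILS  ← smallest positive counterexample

Answer: x = 4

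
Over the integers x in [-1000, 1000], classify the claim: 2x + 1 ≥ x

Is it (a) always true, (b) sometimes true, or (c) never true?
Holds at x = 0: LHS = 2·0 + 1 = 1; 1 ≥ 0 — holds
Fails at x = -2: LHS = 2·(-2) + 1 = -3; -3 ≥ -2 — FAILS
It is satisfied by some integers in the range but not all.

Answer: Sometimes true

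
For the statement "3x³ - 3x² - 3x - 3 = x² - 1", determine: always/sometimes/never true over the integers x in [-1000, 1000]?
Holds at x = 2: LHS = 3·2³ - 3·2² - 3·2 - 3 = 3, RHS = 2² - 1 = 3; 3 = 3 — holds
Fails at x = 0: LHS = 3·0³ - 3·0² - 3·0 - 3 = -3, RHS = 0² - 1 = -1; -3 = -1 — FAILS
It is satisfied by some integers in the range but not all.

Answer: Sometimes true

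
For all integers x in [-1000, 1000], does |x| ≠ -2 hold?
An absolute value is never negative, so the left side is ≥ 0 for every x, while the right side is -2. Tightest case in [-1000, 1000] is x = 0:
x = 0: LHS = |0| = 0; 0 ≠ -2 — holds
Hence LHS − RHS is never 0, i.e. the two sides are never equal, so the relation holds for every integer in [-1000, 1000].

No counterexample exists.

Answer: True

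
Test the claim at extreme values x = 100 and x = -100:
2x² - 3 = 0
x = 100: LHS = 2·100² - 3 = 19997; 19997 = 0 — FAILS
x = -100: LHS = 2·(-100)² - 3 = 19997; 19997 = 0 — FAILS

Answer: No, fails for both x = 100 and x = -100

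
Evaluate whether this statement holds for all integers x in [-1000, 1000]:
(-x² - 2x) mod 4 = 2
The claim fails at x = 0:
x = 0: LHS = (-0² - 2·0) mod 4 = 0 mod 4 = 0; 0 = 2 — FAILS

Because a single integer refutes it, the statement is false.

Answer: False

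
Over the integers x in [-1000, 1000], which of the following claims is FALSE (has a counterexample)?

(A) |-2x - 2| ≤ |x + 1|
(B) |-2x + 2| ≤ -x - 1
(A) x = 0: LHS = |-2·0 - 2| = |-2| = 2, RHS = |0 + 1| = |1| = 1; 2 ≤ 1 — FAILS
(B) x = 0: LHS = |-2·0 + 2| = |2| = 2, RHS = -0 - 1 = -1; 2 ≤ -1 — FAILS

Answer: Both A and B are false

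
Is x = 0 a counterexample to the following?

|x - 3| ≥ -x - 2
Substitute x = 0 into the relation:
x = 0: LHS = |0 - 3| = |-3| = 3, RHS = -0 - 2 = -2; 3 ≥ -2 — holds

The relation holds at x = 0, so it is not a counterexample.

Answer: No, x = 0 is not a counterexample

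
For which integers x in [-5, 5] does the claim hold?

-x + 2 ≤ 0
Holds for: {2, 3, 4, 5}
Fails for: {-5, -4, -3, -2, -1, 0, 1}

Answer: {2, 3, 4, 5}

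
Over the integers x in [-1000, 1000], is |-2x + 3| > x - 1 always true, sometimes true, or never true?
Holds at x = 0: LHS = |-2·0 + 3| = |3| = 3, RHS = 0 - 1 = -1; 3 > -1 — holds
Fails at x = 2: LHS = |-2·2 + 3| = |-1| = 1, RHS = 2 - 1 = 1; 1 > 1 — FAILS
It is satisfied by some integers in the range but not all.

Answer: Sometimes true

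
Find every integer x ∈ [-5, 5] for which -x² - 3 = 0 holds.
Over all integers in [-5, 5], LHS − RHS is always negative; it is closest to 0 at x = 0, where it equals -3:
x = 0: LHS = -0² - 3 = -3; -3 = 0 — FAILS
At the ends of the range:
x = -5: LHS = -(-5)² - 3 = -28; -28 = 0 — FAILS
x = 5: LHS = -5² - 3 = -28; -28 = 0 — FAILS
Hence LHS − RHS is never 0, i.e. the two sides are never equal, so the claimed relation (=) fails for every integer in [-5, 5].

Answer: None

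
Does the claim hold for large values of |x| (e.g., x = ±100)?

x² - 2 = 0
x = 100: LHS = 100² - 2 = 9998; 9998 = 0 — FAILS
x = -100: LHS = (-100)² - 2 = 9998; 9998 = 0 — FAILS

Answer: No, fails for both x = 100 and x = -100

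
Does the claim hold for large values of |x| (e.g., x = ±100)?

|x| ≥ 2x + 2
x = 100: LHS = |100| = 100, RHS = 2·100 + 2 = 202; 100 ≥ 202 — FAILS
x = -100: LHS = |-100| = 100, RHS = 2·(-100) + 2 = -198; 100 ≥ -198 — holds

Answer: Partially: fails for x = 100, holds for x = -100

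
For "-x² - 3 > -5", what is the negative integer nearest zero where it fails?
Testing negative integers from -1 downward:
x = -1: LHS = -(-1)² - 3 = -4; -4 > -5 — holds
x = -2: LHS = -(-2)² - 3 = -7; -7 > -5 — FAILS  ← closest negative counterexample to 0

Answer: x = -2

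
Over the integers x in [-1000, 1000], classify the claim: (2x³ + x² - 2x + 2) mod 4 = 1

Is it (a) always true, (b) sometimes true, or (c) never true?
For a polynomial with integer coefficients, its value mod 4 depends only on x mod 4, so it suffices to check one representative of each residue class, x = 0, 1, 2, 3:
x = 0: LHS = (2·0³ + 0² - 2·0 + 2) mod 4 = 2 mod 4 = 2; 2 = 1 — FAILS
x = 1: LHS = (2·1³ + 1² - 2·1 + 2) mod 4 = 3 mod 4 = 3; 3 = 1 — FAILS
x = 2: LHS = (2·2³ + 2² - 2·2 + 2) mod 4 = 18 mod 4 = 2; 2 = 1 — FAILS
x = 3: LHS = (2·3³ + 3² - 2·3 + 2) mod 4 = 59 mod 4 = 3; 3 = 1 — FAILS
The relation fails in every residue class, so the claimed relation (=) fails for every integer in [-1000, 1000].

No integer in the range satisfies it.

Answer: Never true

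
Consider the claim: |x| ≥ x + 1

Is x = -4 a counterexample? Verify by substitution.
Substitute x = -4 into the relation:
x = -4: LHS = |-4| = 4, RHS = (-4) + 1 = -3; 4 ≥ -3 — holds

The claim holds here, so x = -4 is not a counterexample. (A counterexample exists elsewhere, e.g. x = 0.)

Answer: No, x = -4 is not a counterexample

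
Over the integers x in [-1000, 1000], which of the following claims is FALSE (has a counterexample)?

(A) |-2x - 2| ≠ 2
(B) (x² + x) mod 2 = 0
(A) x = 0: LHS = |-2·0 - 2| = |-2| = 2; 2 ≠ 2 — FAILS

(B) For a polynomial with integer coefficients, its value mod 2 depends only on x mod 2, so it suffices to check one representative of each residue class, x = 0, 1:
x = 0: LHS = (0² + 0) mod 2 = 0 mod 2 = 0; 0 = 0 — holds
x = 1: LHS = (1² + 1) mod 2 = 2 mod 2 = 0; 0 = 0 — holds
The relation holds in every residue class, so the relation holds for every integer in [-1000, 1000].

Only (A) has a counterexample.

Answer: A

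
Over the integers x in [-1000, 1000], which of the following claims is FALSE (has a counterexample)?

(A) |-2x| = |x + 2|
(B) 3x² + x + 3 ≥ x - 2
(A) x = 0: LHS = |-2·0| = |0| = 0, RHS = |0 + 2| = |2| = 2; 0 = 2 — FAILS

(B) Over all integers in [-1000, 1000], LHS − RHS is smallest at x = 0, where it equals 5:
x = 0: LHS = 3·0² + 0 + 3 = 3, RHS = 0 - 2 = -2; 3 ≥ -2 — holds
At the ends of the range:
x = -1000: LHS = 3·(-1000)² + (-1000) + 3 = 2999003, RHS = (-1000) - 2 = -1002; 2999003 ≥ -1002 — holds
x = 1000: LHS = 3·1000² + 1000 + 3 = 3001003, RHS = 1000 - 2 = 998; 3001003 ≥ 998 — holds
Hence LHS − RHS is never negative, i.e. LHS ≥ RHS throughout, so the relation holds for every integer in [-1000, 1000].

Only (A) has a counterexample.

Answer: A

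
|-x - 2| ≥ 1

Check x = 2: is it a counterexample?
Substitute x = 2 into the relation:
x = 2: LHS = |-2 - 2| = |-4| = 4; 4 ≥ 1 — holds

The claim holds here, so x = 2 is not a counterexample. (A counterexample exists elsewhere, e.g. x = -2.)

Answer: No, x = 2 is not a counterexample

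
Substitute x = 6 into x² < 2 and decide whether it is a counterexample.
Substitute x = 6 into the relation:
x = 6: LHS = 6² = 36; 36 < 2 — FAILS

Since the claim fails at x = 6, this value is a counterexample.

Answer: Yes, x = 6 is a counterexample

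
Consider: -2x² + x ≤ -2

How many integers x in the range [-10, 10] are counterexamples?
Counterexamples in [-10, 10]: {0, 1}.

Counting them gives 2 values.

Answer: 2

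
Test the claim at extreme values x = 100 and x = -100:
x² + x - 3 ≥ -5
x = 100: LHS = 100² + 100 - 3 = 10097; 10097 ≥ -5 — holds
x = -100: LHS = (-100)² + (-100) - 3 = 9897; 9897 ≥ -5 — holds

Answer: Yes, holds for both x = 100 and x = -100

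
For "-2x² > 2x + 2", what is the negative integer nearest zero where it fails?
Testing negative integers from -1 downward:
x = -1: LHS = -2·(-1)² = -2, RHS = 2·(-1) + 2 = 0; -2 > 0 — FAILS  ← closest negative counterexample to 0

Answer: x = -1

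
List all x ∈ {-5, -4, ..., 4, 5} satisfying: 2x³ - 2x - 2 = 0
Track d = LHS − RHS over the integers in [-5, 5]. Equality would need d = 0, but d changes sign only between consecutive integers, jumping over 0:
x = 1: LHS = 2·1³ - 2·1 - 2 = -2; -2 = 0 — FAILS  (d = -2)
x = 2: LHS = 2·2³ - 2·2 - 2 = 10; 10 = 0 — FAILS  (d = 10)
Away from these crossings d keeps a constant sign, and checking every integer in [-5, 5] confirms d ≠ 0 throughout. Hence the two sides are never equal, so the claimed relation (=) fails for every integer in [-5, 5].

Answer: None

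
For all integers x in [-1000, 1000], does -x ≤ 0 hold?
The claim fails at x = -1:
x = -1: LHS = -(-1) = 1; 1 ≤ 0 — FAILS

Because a single integer refutes it, the statement is false.

Answer: False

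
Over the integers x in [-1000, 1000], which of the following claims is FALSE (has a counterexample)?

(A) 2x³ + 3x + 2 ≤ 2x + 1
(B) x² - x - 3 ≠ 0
(A) x = 0: LHS = 2·0³ + 3·0 + 2 = 2, RHS = 2·0 + 1 = 1; 2 ≤ 1 — FAILS

(B) Track d = LHS − RHS over the integers in [-1000, 1000]. Equality would need d = 0, but d changes sign only between consecutive integers, jumping over 0:
x = -2: LHS = (-2)² - (-2) - 3 = 3; 3 ≠ 0 — holds  (d = 3)
x = -1: LHS = (-1)² - (-1) - 3 = -1; -1 ≠ 0 — holds  (d = -1)
x = 2: LHS = 2² - 2 - 3 = -1; -1 ≠ 0 — holds  (d = -1)
x = 3: LHS = 3² - 3 - 3 = 3; 3 ≠ 0 — holds  (d = 3)
Away from these crossings d keeps a constant sign, and checking every integer in [-1000, 1000] confirms d ≠ 0 throughout. Hence the two sides are never equal, so the relation holds for every integer in [-1000, 1000].

Only (A) has a counterexample.

Answer: A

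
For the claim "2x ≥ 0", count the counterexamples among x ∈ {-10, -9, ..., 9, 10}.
Counterexamples in [-10, 10]: {-10, -9, -8, -7, -6, -5, -4, -3, -2, -1}.

Counting them gives 10 values.

Answer: 10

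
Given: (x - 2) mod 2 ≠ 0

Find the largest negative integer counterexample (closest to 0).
Testing negative integers from -1 downward:
x = -1: LHS = ((-1) - 2) mod 2 = (-3) mod 2 = 1; 1 ≠ 0 — holds
x = -2: LHS = ((-2) - 2) mod 2 = (-4) mod 2 = 0; 0 ≠ 0 — FAILS  ← closest negative counterexample to 0

Answer: x = -2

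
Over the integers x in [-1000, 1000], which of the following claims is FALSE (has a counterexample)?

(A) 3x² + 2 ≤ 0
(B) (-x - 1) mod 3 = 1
(A) x = 0: LHS = 3·0² + 2 = 2; 2 ≤ 0 — FAILS
(B) x = 0: LHS = (-0 - 1) mod 3 = (-1) mod 3 = 2; 2 = 1 — FAILS

Answer: Both A and B are false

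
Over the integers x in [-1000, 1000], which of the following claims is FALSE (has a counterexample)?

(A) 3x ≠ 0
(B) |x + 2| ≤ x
(A) x = 0: LHS = 3·0 = 0; 0 ≠ 0 — FAILS
(B) x = 0: LHS = |0 + 2| = |2| = 2; 2 ≤ 0 — FAILS

Answer: Both A and B are false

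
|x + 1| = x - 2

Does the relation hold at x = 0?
x = 0: LHS = |0 + 1| = |1| = 1, RHS = 0 - 2 = -2; 1 = -2 — FAILS

The relation fails at x = 0, so x = 0 is a counterexample.

Answer: No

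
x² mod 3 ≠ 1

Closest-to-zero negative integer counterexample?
Testing negative integers from -1 downward:
x = -1: LHS = ((-1)²) mod 3 = 1 mod 3 = 1; 1 ≠ 1 — FAILS  ← closest negative counterexample to 0

Answer: x = -1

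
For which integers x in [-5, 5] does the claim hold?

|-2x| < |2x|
Over all integers in [-5, 5], LHS − RHS is smallest at x = 0, where it equals 0:
x = 0: LHS = |-2·0| = |0| = 0, RHS = |2·0| = |0| = 0; 0 < 0 — FAILS
At the ends of the range:
x = -5: LHS = |-2·(-5)| = |10| = 10, RHS = |2·(-5)| = |-10| = 10; 10 < 10 — FAILS
x = 5: LHS = |-2·5| = |-10| = 10, RHS = |2·5| = |10| = 10; 10 < 10 — FAILS
Hence LHS − RHS is never negative, i.e. LHS ≥ RHS throughout, so the claimed relation (<) fails for every integer in [-5, 5].

Answer: None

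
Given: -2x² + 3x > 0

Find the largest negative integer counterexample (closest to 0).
Testing negative integers from -1 downward:
x = -1: LHS = -2·(-1)² + 3·(-1) = -5; -5 > 0 — FAILS  ← closest negative counterexample to 0

Answer: x = -1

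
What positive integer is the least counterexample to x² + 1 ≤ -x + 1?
Testing positive integers:
x = 1: LHS = 1² + 1 = 2, RHS = -1 + 1 = 0; 2 ≤ 0 — FAILS  ← smallest positive counterexample

Answer: x = 1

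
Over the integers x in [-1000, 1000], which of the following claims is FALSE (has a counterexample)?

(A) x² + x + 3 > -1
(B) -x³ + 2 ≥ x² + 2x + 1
(A) Over all integers in [-1000, 1000], LHS − RHS is smallest at x = 0, where it equals 4:
x = 0: LHS = 0² + 0 + 3 = 3; 3 > -1 — holds
At the ends of the range:
x = -1000: LHS = (-1000)² + (-1000) + 3 = 999003; 999003 > -1 — holds
x = 1000: LHS = 1000² + 1000 + 3 = 1001003; 1001003 > -1 — holds
Hence LHS − RHS is never zero or negative, i.e. LHS > RHS throughout, so the relation holds for every integer in [-1000, 1000].

(B) x = 1: LHS = -1³ + 2 = 1, RHS = 1² + 2·1 + 1 = 4; 1 ≥ 4 — FAILS

Only (B) has a counterexample.

Answer: B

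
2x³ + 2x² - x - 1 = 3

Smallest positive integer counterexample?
Testing positive integers:
x = 1: LHS = 2·1³ + 2·1² - 1 - 1 = 2; 2 = 3 — FAILS  ← smallest positive counterexample

Answer: x = 1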